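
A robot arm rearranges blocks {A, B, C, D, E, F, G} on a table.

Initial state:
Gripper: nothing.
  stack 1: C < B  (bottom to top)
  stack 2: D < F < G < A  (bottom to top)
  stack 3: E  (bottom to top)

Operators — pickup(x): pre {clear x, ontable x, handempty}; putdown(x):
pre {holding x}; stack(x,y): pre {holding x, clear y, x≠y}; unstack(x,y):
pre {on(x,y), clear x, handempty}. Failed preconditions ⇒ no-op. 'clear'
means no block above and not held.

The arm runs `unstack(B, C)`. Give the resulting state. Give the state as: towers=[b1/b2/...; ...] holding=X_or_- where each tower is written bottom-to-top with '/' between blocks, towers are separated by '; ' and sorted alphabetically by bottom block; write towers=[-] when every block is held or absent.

before: towers=[C/B; D/F/G/A; E] holding=-
pre[unstack(B, C)]: on(B,C) ✓, clear(B) ✓, handempty ✓
all met → apply unstack(B, C)
after:  towers=[C; D/F/G/A; E] holding=B

towers=[C; D/F/G/A; E] holding=B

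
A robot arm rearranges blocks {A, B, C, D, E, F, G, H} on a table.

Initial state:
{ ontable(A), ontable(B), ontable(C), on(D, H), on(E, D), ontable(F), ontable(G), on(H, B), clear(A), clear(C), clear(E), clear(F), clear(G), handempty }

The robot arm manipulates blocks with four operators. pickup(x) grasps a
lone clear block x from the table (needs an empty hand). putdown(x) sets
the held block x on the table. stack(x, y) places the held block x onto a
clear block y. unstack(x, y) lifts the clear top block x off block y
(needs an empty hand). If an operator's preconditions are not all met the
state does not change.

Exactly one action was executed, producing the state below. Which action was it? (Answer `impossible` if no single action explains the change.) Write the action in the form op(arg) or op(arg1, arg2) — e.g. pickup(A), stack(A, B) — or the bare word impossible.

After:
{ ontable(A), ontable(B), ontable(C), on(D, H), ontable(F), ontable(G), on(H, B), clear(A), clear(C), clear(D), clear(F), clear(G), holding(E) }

unstack(E, D)

target: towers=[A; B/H/D; C; F; G] holding=E
         pickup(G) → towers=[A; B/H/D/E; C; F] holding=G
         pickup(A) → towers=[B/H/D/E; C; F; G] holding=A
     unstack(E, D) → towers=[A; B/H/D; C; F; G] holding=E  ← match
         pickup(F) → towers=[A; B/H/D/E; C; G] holding=F
         pickup(C) → towers=[A; B/H/D/E; F; G] holding=C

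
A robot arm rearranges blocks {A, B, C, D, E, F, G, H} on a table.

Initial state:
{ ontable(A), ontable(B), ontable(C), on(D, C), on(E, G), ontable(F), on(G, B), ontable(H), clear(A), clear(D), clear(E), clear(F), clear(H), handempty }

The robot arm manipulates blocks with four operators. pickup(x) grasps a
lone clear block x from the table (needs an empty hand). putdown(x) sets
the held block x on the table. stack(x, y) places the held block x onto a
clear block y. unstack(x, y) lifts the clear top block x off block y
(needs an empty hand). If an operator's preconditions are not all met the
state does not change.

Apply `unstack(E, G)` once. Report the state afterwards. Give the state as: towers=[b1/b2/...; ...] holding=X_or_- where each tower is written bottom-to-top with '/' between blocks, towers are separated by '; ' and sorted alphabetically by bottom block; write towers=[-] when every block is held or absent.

towers=[A; B/G; C/D; F; H] holding=E

before: towers=[A; B/G/E; C/D; F; H] holding=-
pre[unstack(E, G)]: on(E,G) ✓, clear(E) ✓, handempty ✓
all met → apply unstack(E, G)
after:  towers=[A; B/G; C/D; F; H] holding=E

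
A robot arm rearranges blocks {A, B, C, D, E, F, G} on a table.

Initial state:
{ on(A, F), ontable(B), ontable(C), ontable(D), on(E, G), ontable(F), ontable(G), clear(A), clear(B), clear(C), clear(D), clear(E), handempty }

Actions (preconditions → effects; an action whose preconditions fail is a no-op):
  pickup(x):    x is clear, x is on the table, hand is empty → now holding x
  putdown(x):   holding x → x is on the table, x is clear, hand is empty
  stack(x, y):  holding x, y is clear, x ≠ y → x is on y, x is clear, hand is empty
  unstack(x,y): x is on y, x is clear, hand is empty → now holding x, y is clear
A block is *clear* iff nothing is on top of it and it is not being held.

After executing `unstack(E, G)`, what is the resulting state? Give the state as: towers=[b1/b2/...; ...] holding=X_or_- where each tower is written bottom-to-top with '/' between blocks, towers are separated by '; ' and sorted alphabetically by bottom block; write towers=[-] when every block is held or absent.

towers=[B; C; D; F/A; G] holding=E

before: towers=[B; C; D; F/A; G/E] holding=-
pre[unstack(E, G)]: on(E,G) ✓, clear(E) ✓, handempty ✓
all met → apply unstack(E, G)
after:  towers=[B; C; D; F/A; G] holding=E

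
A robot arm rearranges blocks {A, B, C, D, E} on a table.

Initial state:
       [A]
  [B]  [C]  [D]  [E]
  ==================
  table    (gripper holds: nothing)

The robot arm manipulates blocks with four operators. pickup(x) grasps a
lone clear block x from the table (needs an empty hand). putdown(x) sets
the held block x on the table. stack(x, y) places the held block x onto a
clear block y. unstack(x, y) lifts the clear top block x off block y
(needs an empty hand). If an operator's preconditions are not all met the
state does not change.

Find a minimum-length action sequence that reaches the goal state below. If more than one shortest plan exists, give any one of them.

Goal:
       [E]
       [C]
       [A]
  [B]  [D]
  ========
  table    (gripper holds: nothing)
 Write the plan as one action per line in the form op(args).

step 1 (unstack(A, C)): towers=[B; C; D; E] holding=A
step 2 (stack(A, D)): towers=[B; C; D/A; E] holding=-
step 3 (pickup(C)): towers=[B; D/A; E] holding=C
step 4 (stack(C, A)): towers=[B; D/A/C; E] holding=-
step 5 (pickup(E)): towers=[B; D/A/C] holding=E
step 6 (stack(E, C)): towers=[B; D/A/C/E] holding=-
goal check: towers=[B; D/A/C/E] holding=- — reached (length 6, optimal by BFS)

unstack(A, C)
stack(A, D)
pickup(C)
stack(C, A)
pickup(E)
stack(E, C)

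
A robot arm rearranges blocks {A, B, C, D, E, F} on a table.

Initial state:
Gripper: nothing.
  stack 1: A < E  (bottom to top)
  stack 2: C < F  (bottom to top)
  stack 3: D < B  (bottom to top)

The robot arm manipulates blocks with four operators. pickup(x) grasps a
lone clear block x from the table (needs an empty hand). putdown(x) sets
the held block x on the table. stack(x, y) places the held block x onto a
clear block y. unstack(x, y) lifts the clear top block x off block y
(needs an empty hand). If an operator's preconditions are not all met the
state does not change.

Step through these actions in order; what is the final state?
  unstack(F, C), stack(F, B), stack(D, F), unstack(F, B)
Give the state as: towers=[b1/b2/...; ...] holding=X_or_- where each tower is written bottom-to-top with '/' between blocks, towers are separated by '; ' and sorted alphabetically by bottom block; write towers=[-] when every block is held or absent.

towers=[A/E; C; D/B] holding=F

step 1 (unstack(F, C)): towers=[A/E; C; D/B] holding=F
step 2 (stack(F, B)): towers=[A/E; C; D/B/F] holding=-
step 3 (stack(D, F)) [no-op]: towers=[A/E; C; D/B/F] holding=-
step 4 (unstack(F, B)): towers=[A/E; C; D/B] holding=F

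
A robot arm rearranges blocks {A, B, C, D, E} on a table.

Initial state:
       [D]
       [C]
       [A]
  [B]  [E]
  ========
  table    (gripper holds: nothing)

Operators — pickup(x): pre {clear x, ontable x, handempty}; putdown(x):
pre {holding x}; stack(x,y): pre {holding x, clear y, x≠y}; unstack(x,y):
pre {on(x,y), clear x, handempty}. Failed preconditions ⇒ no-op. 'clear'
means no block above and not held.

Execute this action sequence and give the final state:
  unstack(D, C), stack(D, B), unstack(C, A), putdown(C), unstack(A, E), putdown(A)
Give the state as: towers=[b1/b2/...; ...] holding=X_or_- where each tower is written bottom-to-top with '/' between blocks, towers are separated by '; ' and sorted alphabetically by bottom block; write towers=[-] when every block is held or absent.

towers=[A; B/D; C; E] holding=-

step 1 (unstack(D, C)): towers=[B; E/A/C] holding=D
step 2 (stack(D, B)): towers=[B/D; E/A/C] holding=-
step 3 (unstack(C, A)): towers=[B/D; E/A] holding=C
step 4 (putdown(C)): towers=[B/D; C; E/A] holding=-
step 5 (unstack(A, E)): towers=[B/D; C; E] holding=A
step 6 (putdown(A)): towers=[A; B/D; C; E] holding=-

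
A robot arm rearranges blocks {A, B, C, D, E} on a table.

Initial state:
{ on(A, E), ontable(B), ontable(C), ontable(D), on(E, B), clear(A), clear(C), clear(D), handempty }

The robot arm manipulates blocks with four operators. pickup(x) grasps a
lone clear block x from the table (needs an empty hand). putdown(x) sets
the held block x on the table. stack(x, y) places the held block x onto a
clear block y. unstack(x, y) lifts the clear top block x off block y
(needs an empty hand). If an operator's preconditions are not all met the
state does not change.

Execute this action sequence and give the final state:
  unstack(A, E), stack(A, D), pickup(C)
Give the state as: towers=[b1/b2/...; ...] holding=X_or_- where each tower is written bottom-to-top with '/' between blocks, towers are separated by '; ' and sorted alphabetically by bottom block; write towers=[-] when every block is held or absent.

towers=[B/E; D/A] holding=C

step 1 (unstack(A, E)): towers=[B/E; C; D] holding=A
step 2 (stack(A, D)): towers=[B/E; C; D/A] holding=-
step 3 (pickup(C)): towers=[B/E; D/A] holding=C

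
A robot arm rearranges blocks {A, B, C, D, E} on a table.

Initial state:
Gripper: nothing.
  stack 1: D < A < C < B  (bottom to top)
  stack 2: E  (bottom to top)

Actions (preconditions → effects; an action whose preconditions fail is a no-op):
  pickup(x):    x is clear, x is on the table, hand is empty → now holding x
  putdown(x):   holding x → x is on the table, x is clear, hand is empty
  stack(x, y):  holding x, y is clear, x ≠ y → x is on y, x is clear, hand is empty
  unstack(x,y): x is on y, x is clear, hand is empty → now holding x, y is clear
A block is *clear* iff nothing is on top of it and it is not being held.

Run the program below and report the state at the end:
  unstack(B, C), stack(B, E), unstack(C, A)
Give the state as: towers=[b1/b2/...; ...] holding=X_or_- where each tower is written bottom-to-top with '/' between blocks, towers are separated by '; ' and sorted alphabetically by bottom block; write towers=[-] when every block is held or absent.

towers=[D/A; E/B] holding=C

step 1 (unstack(B, C)): towers=[D/A/C; E] holding=B
step 2 (stack(B, E)): towers=[D/A/C; E/B] holding=-
step 3 (unstack(C, A)): towers=[D/A; E/B] holding=C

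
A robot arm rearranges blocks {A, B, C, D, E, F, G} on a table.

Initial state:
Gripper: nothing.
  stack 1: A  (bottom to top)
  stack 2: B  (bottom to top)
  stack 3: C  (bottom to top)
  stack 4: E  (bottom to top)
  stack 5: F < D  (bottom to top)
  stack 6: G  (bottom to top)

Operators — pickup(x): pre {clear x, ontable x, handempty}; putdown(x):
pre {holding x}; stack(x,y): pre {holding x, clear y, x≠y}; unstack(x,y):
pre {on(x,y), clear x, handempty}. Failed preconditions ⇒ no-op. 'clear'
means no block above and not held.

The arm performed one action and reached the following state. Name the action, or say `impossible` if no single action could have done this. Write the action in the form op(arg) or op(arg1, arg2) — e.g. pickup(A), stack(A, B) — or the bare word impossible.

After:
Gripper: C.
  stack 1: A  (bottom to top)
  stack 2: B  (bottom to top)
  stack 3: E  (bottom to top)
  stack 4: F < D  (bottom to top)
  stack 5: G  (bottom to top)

target: towers=[A; B; E; F/D; G] holding=C
         pickup(B) → towers=[A; C; E; F/D; G] holding=B
         pickup(G) → towers=[A; B; C; E; F/D] holding=G
     unstack(D, F) → towers=[A; B; C; E; F; G] holding=D
         pickup(A) → towers=[B; C; E; F/D; G] holding=A
         pickup(E) → towers=[A; B; C; F/D; G] holding=E
         pickup(C) → towers=[A; B; E; F/D; G] holding=C  ← match

pickup(C)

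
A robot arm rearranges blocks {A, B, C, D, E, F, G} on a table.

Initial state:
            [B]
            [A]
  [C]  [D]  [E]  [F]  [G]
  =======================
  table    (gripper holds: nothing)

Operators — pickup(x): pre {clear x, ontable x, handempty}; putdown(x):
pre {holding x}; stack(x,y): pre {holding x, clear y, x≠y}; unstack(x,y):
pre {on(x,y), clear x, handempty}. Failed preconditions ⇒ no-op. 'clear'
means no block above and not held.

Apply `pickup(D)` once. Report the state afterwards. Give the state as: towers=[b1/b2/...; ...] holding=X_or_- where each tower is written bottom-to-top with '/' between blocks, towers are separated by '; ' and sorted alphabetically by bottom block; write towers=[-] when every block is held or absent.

towers=[C; E/A/B; F; G] holding=D

before: towers=[C; D; E/A/B; F; G] holding=-
pre[pickup(D)]: clear(D) ok, ontable(D) ok, handempty ok
all met → apply pickup(D)
after:  towers=[C; E/A/B; F; G] holding=D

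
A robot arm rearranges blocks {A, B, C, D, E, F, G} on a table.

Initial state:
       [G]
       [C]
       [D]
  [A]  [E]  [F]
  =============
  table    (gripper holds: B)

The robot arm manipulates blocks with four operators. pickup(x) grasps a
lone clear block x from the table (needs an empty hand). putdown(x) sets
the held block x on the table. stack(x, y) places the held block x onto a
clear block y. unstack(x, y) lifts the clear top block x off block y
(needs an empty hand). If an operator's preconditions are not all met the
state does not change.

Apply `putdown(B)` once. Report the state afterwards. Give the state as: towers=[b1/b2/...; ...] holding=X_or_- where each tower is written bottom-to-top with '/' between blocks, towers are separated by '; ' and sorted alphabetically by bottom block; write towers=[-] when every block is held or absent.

before: towers=[A; E/D/C/G; F] holding=B
pre[putdown(B)]: holding(B) yes
all met → apply putdown(B)
after:  towers=[A; B; E/D/C/G; F] holding=-

towers=[A; B; E/D/C/G; F] holding=-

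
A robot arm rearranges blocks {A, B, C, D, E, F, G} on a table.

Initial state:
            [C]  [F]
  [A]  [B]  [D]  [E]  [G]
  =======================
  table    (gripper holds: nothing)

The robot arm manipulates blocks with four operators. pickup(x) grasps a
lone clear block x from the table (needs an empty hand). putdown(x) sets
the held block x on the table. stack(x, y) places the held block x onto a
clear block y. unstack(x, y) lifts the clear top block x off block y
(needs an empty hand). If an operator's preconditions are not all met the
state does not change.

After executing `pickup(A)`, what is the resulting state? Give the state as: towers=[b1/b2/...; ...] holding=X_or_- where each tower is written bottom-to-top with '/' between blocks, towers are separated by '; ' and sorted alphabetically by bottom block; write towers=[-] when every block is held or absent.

towers=[B; D/C; E/F; G] holding=A

before: towers=[A; B; D/C; E/F; G] holding=-
pre[pickup(A)]: clear(A) yes, ontable(A) yes, handempty yes
all met → apply pickup(A)
after:  towers=[B; D/C; E/F; G] holding=A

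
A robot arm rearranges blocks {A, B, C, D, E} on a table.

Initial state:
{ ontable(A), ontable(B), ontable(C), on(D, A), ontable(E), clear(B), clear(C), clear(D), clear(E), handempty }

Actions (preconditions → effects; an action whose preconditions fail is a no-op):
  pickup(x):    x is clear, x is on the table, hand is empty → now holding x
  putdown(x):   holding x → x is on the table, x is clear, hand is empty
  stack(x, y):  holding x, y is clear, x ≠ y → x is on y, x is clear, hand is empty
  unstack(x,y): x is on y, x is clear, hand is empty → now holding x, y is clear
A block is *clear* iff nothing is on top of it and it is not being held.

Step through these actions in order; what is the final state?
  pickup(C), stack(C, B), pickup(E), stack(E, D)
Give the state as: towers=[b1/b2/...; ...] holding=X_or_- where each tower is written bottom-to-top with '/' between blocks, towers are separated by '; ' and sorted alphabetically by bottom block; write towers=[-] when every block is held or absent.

towers=[A/D/E; B/C] holding=-

step 1 (pickup(C)): towers=[A/D; B; E] holding=C
step 2 (stack(C, B)): towers=[A/D; B/C; E] holding=-
step 3 (pickup(E)): towers=[A/D; B/C] holding=E
step 4 (stack(E, D)): towers=[A/D/E; B/C] holding=-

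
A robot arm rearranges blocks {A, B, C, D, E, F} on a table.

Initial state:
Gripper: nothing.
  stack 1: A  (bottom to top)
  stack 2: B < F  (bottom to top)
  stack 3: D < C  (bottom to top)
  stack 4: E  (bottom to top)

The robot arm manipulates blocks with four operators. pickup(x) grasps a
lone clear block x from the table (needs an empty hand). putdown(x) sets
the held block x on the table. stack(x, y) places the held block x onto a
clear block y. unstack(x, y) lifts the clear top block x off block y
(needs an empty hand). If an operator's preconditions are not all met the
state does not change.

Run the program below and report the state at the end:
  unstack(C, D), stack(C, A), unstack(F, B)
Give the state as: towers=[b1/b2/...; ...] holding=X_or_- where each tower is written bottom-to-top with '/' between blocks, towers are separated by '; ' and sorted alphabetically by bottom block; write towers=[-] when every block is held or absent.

step 1 (unstack(C, D)): towers=[A; B/F; D; E] holding=C
step 2 (stack(C, A)): towers=[A/C; B/F; D; E] holding=-
step 3 (unstack(F, B)): towers=[A/C; B; D; E] holding=F

towers=[A/C; B; D; E] holding=F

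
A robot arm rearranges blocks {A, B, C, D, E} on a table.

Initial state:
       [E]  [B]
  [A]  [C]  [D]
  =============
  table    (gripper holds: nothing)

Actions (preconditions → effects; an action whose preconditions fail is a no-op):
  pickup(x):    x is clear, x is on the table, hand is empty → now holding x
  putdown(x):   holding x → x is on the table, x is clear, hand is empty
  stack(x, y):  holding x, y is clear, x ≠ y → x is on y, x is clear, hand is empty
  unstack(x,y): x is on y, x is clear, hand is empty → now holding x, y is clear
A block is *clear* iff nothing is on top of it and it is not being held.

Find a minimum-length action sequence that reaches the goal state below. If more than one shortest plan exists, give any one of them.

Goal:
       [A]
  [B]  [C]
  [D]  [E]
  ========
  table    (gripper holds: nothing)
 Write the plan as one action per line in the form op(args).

unstack(E, C)
putdown(E)
pickup(C)
stack(C, E)
pickup(A)
stack(A, C)

step 1 (unstack(E, C)): towers=[A; C; D/B] holding=E
step 2 (putdown(E)): towers=[A; C; D/B; E] holding=-
step 3 (pickup(C)): towers=[A; D/B; E] holding=C
step 4 (stack(C, E)): towers=[A; D/B; E/C] holding=-
step 5 (pickup(A)): towers=[D/B; E/C] holding=A
step 6 (stack(A, C)): towers=[D/B; E/C/A] holding=-
goal check: towers=[D/B; E/C/A] holding=- — reached (length 6, optimal by BFS)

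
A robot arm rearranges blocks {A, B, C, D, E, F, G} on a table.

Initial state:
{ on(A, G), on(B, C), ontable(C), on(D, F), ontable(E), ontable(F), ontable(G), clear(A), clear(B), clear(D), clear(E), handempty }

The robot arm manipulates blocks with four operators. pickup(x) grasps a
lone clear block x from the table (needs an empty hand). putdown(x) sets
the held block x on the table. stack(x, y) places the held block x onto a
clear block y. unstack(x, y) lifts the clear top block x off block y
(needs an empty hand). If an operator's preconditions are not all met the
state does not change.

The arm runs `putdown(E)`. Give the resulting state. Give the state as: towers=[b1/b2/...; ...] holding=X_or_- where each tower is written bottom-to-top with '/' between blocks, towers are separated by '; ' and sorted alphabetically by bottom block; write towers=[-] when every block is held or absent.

before: towers=[C/B; E; F/D; G/A] holding=-
pre[putdown(E)]: holding(E) ✗
holding(E) unmet → putdown(E) is a no-op
after:  towers=[C/B; E; F/D; G/A] holding=-

towers=[C/B; E; F/D; G/A] holding=-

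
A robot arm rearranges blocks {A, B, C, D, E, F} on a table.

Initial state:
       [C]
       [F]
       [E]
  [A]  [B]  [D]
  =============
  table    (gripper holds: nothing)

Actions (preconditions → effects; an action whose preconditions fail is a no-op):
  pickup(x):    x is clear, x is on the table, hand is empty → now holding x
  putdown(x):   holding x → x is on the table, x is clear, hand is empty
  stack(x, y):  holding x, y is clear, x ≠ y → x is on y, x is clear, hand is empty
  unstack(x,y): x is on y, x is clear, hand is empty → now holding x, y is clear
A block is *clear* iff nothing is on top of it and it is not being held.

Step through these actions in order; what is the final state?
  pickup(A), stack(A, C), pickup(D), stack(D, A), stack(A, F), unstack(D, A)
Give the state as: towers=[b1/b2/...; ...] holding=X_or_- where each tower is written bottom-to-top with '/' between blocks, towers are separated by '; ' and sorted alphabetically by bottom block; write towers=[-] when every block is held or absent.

step 1 (pickup(A)): towers=[B/E/F/C; D] holding=A
step 2 (stack(A, C)): towers=[B/E/F/C/A; D] holding=-
step 3 (pickup(D)): towers=[B/E/F/C/A] holding=D
step 4 (stack(D, A)): towers=[B/E/F/C/A/D] holding=-
step 5 (stack(A, F)) [no-op]: towers=[B/E/F/C/A/D] holding=-
step 6 (unstack(D, A)): towers=[B/E/F/C/A] holding=D

towers=[B/E/F/C/A] holding=D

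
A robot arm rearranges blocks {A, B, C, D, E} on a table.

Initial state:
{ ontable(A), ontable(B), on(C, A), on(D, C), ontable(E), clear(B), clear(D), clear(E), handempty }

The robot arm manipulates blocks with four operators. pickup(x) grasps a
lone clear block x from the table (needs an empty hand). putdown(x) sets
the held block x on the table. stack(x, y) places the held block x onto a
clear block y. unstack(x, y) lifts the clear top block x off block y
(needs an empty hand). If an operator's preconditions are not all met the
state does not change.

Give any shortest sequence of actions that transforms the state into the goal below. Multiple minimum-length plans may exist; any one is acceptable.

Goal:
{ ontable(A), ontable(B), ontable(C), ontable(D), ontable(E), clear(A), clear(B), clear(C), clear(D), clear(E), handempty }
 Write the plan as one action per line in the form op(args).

unstack(D, C)
putdown(D)
unstack(C, A)
putdown(C)

step 1 (unstack(D, C)): towers=[A/C; B; E] holding=D
step 2 (putdown(D)): towers=[A/C; B; D; E] holding=-
step 3 (unstack(C, A)): towers=[A; B; D; E] holding=C
step 4 (putdown(C)): towers=[A; B; C; D; E] holding=-
goal check: towers=[A; B; C; D; E] holding=- — reached (length 4, optimal by BFS)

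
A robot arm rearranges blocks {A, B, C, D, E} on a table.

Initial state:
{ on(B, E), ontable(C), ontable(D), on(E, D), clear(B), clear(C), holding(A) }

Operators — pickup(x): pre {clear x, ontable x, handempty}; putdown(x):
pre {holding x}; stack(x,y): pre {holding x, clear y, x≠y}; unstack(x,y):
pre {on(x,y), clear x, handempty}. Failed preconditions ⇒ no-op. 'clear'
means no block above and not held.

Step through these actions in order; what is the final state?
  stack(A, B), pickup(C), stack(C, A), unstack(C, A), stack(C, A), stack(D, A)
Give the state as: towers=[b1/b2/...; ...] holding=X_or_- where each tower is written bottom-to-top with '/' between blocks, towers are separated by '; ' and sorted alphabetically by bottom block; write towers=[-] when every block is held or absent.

step 1 (stack(A, B)): towers=[C; D/E/B/A] holding=-
step 2 (pickup(C)): towers=[D/E/B/A] holding=C
step 3 (stack(C, A)): towers=[D/E/B/A/C] holding=-
step 4 (unstack(C, A)): towers=[D/E/B/A] holding=C
step 5 (stack(C, A)): towers=[D/E/B/A/C] holding=-
step 6 (stack(D, A)) [no-op]: towers=[D/E/B/A/C] holding=-

towers=[D/E/B/A/C] holding=-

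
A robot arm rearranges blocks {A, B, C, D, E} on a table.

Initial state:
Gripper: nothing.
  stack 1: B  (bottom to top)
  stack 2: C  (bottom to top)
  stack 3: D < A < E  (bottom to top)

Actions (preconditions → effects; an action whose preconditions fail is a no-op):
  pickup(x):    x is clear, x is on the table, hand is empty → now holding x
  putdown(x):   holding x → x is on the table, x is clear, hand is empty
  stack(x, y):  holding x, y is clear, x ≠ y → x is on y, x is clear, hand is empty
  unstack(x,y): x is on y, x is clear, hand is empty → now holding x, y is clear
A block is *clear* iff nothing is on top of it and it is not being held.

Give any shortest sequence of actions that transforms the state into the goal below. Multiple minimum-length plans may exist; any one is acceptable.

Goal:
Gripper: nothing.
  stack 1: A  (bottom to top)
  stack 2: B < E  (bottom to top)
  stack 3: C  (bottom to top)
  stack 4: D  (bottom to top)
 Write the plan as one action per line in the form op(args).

unstack(E, A)
stack(E, B)
unstack(A, D)
putdown(A)

step 1 (unstack(E, A)): towers=[B; C; D/A] holding=E
step 2 (stack(E, B)): towers=[B/E; C; D/A] holding=-
step 3 (unstack(A, D)): towers=[B/E; C; D] holding=A
step 4 (putdown(A)): towers=[A; B/E; C; D] holding=-
goal check: towers=[A; B/E; C; D] holding=- — reached (length 4, optimal by BFS)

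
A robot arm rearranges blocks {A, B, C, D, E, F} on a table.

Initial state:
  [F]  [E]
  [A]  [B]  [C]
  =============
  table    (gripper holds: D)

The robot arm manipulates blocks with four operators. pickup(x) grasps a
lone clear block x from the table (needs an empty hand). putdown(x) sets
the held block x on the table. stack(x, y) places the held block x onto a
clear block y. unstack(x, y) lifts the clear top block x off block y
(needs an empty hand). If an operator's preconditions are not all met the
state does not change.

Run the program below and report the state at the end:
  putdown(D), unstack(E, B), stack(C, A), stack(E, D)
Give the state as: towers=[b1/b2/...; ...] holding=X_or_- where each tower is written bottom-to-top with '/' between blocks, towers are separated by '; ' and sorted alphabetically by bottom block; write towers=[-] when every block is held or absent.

towers=[A/F; B; C; D/E] holding=-

step 1 (putdown(D)): towers=[A/F; B/E; C; D] holding=-
step 2 (unstack(E, B)): towers=[A/F; B; C; D] holding=E
step 3 (stack(C, A)) [no-op]: towers=[A/F; B; C; D] holding=E
step 4 (stack(E, D)): towers=[A/F; B; C; D/E] holding=-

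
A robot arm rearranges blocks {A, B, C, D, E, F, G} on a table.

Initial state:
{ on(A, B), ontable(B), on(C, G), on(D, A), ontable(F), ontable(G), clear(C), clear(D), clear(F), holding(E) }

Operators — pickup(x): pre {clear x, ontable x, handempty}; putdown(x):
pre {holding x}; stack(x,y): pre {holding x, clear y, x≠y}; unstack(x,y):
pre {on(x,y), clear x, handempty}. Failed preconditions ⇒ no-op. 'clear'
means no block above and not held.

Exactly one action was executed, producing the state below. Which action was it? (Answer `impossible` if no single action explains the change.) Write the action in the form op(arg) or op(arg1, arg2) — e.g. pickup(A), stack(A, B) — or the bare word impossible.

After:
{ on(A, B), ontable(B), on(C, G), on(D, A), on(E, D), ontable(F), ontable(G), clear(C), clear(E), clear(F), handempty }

stack(E, D)

target: towers=[B/A/D/E; F; G/C] holding=-
        putdown(E) → towers=[B/A/D; E; F; G/C] holding=-
       stack(E, F) → towers=[B/A/D; F/E; G/C] holding=-
       stack(E, D) → towers=[B/A/D/E; F; G/C] holding=-  ← match
       stack(E, C) → towers=[B/A/D; F; G/C/E] holding=-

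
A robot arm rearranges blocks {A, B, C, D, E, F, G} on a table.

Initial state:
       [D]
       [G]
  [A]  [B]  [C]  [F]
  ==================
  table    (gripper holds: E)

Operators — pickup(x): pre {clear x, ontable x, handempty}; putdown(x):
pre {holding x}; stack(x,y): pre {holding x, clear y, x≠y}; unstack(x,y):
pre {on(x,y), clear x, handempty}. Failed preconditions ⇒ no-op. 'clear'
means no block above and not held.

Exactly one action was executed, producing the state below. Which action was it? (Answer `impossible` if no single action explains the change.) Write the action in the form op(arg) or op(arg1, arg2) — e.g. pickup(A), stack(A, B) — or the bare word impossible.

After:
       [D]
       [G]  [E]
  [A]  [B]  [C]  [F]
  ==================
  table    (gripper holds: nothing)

target: towers=[A; B/G/D; C/E; F] holding=-
        putdown(E) → towers=[A; B/G/D; C; E; F] holding=-
       stack(E, F) → towers=[A; B/G/D; C; F/E] holding=-
       stack(E, D) → towers=[A; B/G/D/E; C; F] holding=-
       stack(E, A) → towers=[A/E; B/G/D; C; F] holding=-
       stack(E, C) → towers=[A; B/G/D; C/E; F] holding=-  ← match

stack(E, C)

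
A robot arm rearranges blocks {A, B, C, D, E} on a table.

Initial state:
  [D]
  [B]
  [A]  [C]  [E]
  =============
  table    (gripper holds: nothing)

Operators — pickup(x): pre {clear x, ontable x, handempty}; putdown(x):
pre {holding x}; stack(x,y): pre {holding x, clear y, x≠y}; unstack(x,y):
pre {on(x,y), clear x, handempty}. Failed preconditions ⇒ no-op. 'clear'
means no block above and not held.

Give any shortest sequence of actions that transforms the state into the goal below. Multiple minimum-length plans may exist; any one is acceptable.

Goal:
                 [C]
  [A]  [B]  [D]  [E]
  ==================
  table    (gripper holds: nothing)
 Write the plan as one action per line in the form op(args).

step 1 (unstack(D, B)): towers=[A/B; C; E] holding=D
step 2 (putdown(D)): towers=[A/B; C; D; E] holding=-
step 3 (unstack(B, A)): towers=[A; C; D; E] holding=B
step 4 (putdown(B)): towers=[A; B; C; D; E] holding=-
step 5 (pickup(C)): towers=[A; B; D; E] holding=C
step 6 (stack(C, E)): towers=[A; B; D; E/C] holding=-
goal check: towers=[A; B; D; E/C] holding=- — reached (length 6, optimal by BFS)

unstack(D, B)
putdown(D)
unstack(B, A)
putdown(B)
pickup(C)
stack(C, E)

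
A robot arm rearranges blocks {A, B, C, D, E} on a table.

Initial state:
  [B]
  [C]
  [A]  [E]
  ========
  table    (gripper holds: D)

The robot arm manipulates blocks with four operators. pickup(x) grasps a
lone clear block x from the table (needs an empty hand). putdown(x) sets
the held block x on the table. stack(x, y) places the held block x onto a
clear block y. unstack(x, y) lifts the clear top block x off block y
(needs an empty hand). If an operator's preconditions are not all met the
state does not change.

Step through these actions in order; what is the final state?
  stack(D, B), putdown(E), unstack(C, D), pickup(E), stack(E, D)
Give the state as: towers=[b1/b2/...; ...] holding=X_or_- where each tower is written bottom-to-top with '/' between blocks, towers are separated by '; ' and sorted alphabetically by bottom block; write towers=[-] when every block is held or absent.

step 1 (stack(D, B)): towers=[A/C/B/D; E] holding=-
step 2 (putdown(E)) [no-op]: towers=[A/C/B/D; E] holding=-
step 3 (unstack(C, D)) [no-op]: towers=[A/C/B/D; E] holding=-
step 4 (pickup(E)): towers=[A/C/B/D] holding=E
step 5 (stack(E, D)): towers=[A/C/B/D/E] holding=-

towers=[A/C/B/D/E] holding=-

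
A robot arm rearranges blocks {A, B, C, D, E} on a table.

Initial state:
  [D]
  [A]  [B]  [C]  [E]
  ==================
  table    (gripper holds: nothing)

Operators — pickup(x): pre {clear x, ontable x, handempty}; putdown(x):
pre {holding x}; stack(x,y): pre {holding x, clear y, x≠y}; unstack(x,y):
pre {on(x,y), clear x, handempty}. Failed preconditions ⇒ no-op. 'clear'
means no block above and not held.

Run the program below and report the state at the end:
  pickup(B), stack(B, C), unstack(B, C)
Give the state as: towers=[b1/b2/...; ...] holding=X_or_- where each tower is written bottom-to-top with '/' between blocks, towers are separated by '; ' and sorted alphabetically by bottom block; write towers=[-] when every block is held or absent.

towers=[A/D; C; E] holding=B

step 1 (pickup(B)): towers=[A/D; C; E] holding=B
step 2 (stack(B, C)): towers=[A/D; C/B; E] holding=-
step 3 (unstack(B, C)): towers=[A/D; C; E] holding=B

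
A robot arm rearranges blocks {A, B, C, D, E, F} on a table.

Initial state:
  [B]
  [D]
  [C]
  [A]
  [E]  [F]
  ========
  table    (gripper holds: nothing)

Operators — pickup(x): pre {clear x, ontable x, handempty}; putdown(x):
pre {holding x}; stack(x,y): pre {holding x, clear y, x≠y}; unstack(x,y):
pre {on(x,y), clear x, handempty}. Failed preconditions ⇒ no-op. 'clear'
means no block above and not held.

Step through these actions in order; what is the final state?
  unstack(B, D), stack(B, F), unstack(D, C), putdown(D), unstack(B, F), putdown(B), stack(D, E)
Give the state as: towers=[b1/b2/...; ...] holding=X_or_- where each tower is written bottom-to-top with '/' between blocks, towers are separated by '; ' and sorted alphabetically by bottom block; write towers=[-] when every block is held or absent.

step 1 (unstack(B, D)): towers=[E/A/C/D; F] holding=B
step 2 (stack(B, F)): towers=[E/A/C/D; F/B] holding=-
step 3 (unstack(D, C)): towers=[E/A/C; F/B] holding=D
step 4 (putdown(D)): towers=[D; E/A/C; F/B] holding=-
step 5 (unstack(B, F)): towers=[D; E/A/C; F] holding=B
step 6 (putdown(B)): towers=[B; D; E/A/C; F] holding=-
step 7 (stack(D, E)) [no-op]: towers=[B; D; E/A/C; F] holding=-

towers=[B; D; E/A/C; F] holding=-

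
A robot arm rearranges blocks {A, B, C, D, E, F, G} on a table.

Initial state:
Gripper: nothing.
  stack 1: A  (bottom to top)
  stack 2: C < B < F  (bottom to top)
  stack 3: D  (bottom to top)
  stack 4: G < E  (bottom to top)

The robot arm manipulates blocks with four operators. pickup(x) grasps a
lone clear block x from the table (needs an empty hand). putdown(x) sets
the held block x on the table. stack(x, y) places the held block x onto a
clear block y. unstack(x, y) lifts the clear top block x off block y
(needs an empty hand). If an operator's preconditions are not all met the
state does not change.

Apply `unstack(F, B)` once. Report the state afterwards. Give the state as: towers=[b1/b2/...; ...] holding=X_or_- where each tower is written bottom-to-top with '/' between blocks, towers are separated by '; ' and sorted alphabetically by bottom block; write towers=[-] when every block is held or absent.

towers=[A; C/B; D; G/E] holding=F

before: towers=[A; C/B/F; D; G/E] holding=-
pre[unstack(F, B)]: on(F,B) ok, clear(F) ok, handempty ok
all met → apply unstack(F, B)
after:  towers=[A; C/B; D; G/E] holding=F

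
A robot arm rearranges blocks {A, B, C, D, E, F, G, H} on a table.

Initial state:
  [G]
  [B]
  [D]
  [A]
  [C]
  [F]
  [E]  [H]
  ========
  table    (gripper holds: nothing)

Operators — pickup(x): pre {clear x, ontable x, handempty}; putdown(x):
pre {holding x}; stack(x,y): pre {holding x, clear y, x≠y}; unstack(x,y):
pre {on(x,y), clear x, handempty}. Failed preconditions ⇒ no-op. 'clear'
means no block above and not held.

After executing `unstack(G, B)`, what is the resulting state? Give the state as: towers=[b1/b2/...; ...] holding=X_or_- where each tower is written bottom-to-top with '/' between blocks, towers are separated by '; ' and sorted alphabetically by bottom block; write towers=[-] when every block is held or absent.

towers=[E/F/C/A/D/B; H] holding=G

before: towers=[E/F/C/A/D/B/G; H] holding=-
pre[unstack(G, B)]: on(G,B) yes, clear(G) yes, handempty yes
all met → apply unstack(G, B)
after:  towers=[E/F/C/A/D/B; H] holding=G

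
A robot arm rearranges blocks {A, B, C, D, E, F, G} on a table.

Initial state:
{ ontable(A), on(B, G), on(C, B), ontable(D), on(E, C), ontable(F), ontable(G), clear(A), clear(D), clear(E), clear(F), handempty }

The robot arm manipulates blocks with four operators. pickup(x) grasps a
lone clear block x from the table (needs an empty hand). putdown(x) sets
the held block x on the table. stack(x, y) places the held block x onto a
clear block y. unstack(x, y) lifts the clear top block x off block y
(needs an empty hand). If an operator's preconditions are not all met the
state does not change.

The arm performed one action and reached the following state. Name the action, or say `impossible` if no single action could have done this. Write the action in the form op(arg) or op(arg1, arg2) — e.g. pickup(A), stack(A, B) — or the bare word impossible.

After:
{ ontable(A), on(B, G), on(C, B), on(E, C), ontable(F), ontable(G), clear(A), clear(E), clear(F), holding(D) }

pickup(D)

target: towers=[A; F; G/B/C/E] holding=D
         pickup(F) → towers=[A; D; G/B/C/E] holding=F
         pickup(D) → towers=[A; F; G/B/C/E] holding=D  ← match
         pickup(A) → towers=[D; F; G/B/C/E] holding=A
     unstack(E, C) → towers=[A; D; F; G/B/C] holding=E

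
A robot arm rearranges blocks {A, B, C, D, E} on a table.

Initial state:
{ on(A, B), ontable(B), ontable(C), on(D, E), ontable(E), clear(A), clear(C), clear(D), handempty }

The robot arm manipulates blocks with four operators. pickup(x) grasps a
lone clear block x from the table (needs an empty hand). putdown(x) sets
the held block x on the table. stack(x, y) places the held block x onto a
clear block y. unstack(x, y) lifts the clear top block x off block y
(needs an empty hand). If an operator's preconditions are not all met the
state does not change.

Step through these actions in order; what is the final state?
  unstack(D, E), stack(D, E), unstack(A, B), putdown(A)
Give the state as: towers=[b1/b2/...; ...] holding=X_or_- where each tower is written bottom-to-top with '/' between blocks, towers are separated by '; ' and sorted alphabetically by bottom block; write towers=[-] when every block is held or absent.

towers=[A; B; C; E/D] holding=-

step 1 (unstack(D, E)): towers=[B/A; C; E] holding=D
step 2 (stack(D, E)): towers=[B/A; C; E/D] holding=-
step 3 (unstack(A, B)): towers=[B; C; E/D] holding=A
step 4 (putdown(A)): towers=[A; B; C; E/D] holding=-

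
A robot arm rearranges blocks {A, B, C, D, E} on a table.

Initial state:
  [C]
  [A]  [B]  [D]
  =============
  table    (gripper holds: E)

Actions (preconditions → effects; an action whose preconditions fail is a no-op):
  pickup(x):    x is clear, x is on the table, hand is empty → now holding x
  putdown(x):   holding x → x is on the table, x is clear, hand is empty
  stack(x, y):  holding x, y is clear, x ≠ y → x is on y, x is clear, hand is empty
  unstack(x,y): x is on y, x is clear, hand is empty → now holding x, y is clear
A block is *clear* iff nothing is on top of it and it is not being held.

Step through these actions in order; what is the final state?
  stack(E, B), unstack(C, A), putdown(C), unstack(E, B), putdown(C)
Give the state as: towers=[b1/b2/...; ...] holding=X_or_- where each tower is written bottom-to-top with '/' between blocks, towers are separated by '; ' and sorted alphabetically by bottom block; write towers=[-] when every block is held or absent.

step 1 (stack(E, B)): towers=[A/C; B/E; D] holding=-
step 2 (unstack(C, A)): towers=[A; B/E; D] holding=C
step 3 (putdown(C)): towers=[A; B/E; C; D] holding=-
step 4 (unstack(E, B)): towers=[A; B; C; D] holding=E
step 5 (putdown(C)) [no-op]: towers=[A; B; C; D] holding=E

towers=[A; B; C; D] holding=E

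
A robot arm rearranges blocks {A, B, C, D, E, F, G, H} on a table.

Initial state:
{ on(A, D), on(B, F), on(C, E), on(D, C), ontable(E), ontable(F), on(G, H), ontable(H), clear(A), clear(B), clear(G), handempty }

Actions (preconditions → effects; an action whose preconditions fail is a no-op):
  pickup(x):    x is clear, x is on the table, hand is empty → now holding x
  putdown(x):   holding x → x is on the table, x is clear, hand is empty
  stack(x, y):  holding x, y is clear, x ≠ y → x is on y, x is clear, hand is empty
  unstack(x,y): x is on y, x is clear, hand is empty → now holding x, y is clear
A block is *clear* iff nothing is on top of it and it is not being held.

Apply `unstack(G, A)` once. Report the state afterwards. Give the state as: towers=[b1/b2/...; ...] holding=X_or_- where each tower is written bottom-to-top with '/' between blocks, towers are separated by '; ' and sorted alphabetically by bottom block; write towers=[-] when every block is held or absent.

before: towers=[E/C/D/A; F/B; H/G] holding=-
pre[unstack(G, A)]: on(G,A) fail, clear(G) ok, handempty ok
on(G,A) unmet → unstack(G, A) is a no-op
after:  towers=[E/C/D/A; F/B; H/G] holding=-

towers=[E/C/D/A; F/B; H/G] holding=-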